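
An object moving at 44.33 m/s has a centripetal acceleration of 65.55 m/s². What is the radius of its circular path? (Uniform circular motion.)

r = v²/a_c = 44.33²/65.55 = 29.98 m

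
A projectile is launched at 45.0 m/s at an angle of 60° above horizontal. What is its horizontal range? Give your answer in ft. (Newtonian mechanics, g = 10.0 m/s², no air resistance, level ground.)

R = v₀² × sin(2θ) / g = 45.0² × sin(2 × 60°) / 10.0 = 2025.0 × 0.866025 / 10.0 = 175.37 m
R = 175.37 m / 0.3048 = 575.4 ft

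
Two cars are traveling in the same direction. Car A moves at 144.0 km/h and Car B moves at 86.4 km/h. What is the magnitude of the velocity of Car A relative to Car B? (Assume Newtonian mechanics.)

v_rel = |v_A - v_B| = |144.0 - 86.4| = 57.6 km/h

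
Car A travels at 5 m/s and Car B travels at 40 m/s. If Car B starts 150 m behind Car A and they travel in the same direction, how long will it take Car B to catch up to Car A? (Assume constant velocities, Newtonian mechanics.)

Relative speed: v_rel = 40 - 5 = 35 m/s
Time to catch: t = d₀/v_rel = 150/35 = 4.29 s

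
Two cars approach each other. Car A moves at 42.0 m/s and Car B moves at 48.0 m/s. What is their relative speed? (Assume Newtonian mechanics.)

v_rel = v_A + v_B = 42.0 + 48.0 = 90.0 m/s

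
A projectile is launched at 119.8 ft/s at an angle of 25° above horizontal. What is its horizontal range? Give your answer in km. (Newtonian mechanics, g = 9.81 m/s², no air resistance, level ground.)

v₀ = 119.8 ft/s × 0.3048 = 36.515 m/s
R = v₀² × sin(2θ) / g = 36.515² × sin(2 × 25°) / 9.81 = 1333.35 × 0.766044 / 9.81 = 104.119 m
R = 104.119 m / 1000.0 = 0.1041 km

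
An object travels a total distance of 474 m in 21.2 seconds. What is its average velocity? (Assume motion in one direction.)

v_avg = Δd / Δt = 474 / 21.2 = 22.36 m/s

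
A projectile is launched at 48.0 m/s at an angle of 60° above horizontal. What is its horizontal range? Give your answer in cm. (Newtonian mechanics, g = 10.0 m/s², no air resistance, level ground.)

R = v₀² × sin(2θ) / g = 48.0² × sin(2 × 60°) / 10.0 = 2304.0 × 0.866025 / 10.0 = 199.532 m
R = 199.532 m / 0.01 = 19950 cm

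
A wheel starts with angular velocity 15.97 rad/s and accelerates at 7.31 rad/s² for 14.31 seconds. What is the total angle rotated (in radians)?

θ = ω₀t + ½αt² = 15.97×14.31 + ½×7.31×14.31² = 976.99 rad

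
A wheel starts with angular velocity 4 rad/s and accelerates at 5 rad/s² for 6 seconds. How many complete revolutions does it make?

θ = ω₀t + ½αt² = 4×6 + ½×5×6² = 114.0 rad
Total revolutions = θ/(2π) = 114.0/(2π) = 18.14
Complete revolutions = ⌊18.14⌋ = 18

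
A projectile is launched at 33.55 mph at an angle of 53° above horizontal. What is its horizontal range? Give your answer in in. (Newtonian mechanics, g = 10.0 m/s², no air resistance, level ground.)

v₀ = 33.55 mph × 0.44704 = 14.9982 m/s
R = v₀² × sin(2θ) / g = 14.9982² × sin(2 × 53°) / 10.0 = 224.946 × 0.961262 / 10.0 = 21.6232 m
R = 21.6232 m / 0.0254 = 851.3 in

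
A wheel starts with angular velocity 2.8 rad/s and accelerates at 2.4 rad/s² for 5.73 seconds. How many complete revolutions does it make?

θ = ω₀t + ½αt² = 2.8×5.73 + ½×2.4×5.73² = 55.44348 rad
Total revolutions = θ/(2π) = 55.44348/(2π) = 8.82
Complete revolutions = ⌊8.82⌋ = 8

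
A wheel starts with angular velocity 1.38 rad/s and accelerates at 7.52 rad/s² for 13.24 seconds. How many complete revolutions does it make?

θ = ω₀t + ½αt² = 1.38×13.24 + ½×7.52×13.24² = 677.390176 rad
Total revolutions = θ/(2π) = 677.390176/(2π) = 107.81
Complete revolutions = ⌊107.81⌋ = 107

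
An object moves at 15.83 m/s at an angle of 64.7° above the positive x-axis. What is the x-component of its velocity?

vₓ = v cos(θ) = 15.83 × cos(64.7°) = 6.77 m/s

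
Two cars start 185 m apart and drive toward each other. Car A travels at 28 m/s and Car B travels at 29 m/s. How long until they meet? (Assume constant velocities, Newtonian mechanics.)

Combined speed: v_combined = 28 + 29 = 57 m/s
Time to meet: t = d/v_combined = 185/57 = 3.25 s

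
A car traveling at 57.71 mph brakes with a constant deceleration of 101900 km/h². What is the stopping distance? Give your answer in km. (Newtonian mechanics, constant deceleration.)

v₀ = 57.71 mph × 0.44704 = 25.79868 m/s
a = 101900 km/h² × 7.716049382716049e-05 = 7.862654 m/s²
d = v₀² / (2a) = 25.79868² / (2 × 7.862654) = 665.5719 / 15.72531 = 42.32488 m
d = 42.32488 m / 1000.0 = 0.04232 km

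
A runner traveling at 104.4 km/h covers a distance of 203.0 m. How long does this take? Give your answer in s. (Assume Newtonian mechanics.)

v = 104.4 km/h × 0.2777777777777778 = 29.0 m/s
t = d / v = 203.0 / 29.0 = 7.0 s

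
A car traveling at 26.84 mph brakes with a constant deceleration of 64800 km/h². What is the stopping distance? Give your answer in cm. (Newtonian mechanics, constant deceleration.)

v₀ = 26.84 mph × 0.44704 = 11.9986 m/s
a = 64800 km/h² × 7.716049382716049e-05 = 5.0 m/s²
d = v₀² / (2a) = 11.9986² / (2 × 5.0) = 143.966 / 10.0 = 14.3966 m
d = 14.3966 m / 0.01 = 1440 cm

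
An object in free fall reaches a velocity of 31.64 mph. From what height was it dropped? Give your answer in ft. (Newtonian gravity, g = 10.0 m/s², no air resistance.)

v = 31.64 mph × 0.44704 = 14.1443 m/s
h = v² / (2g) = 14.1443² / (2 × 10.0) = 10.0031 m
h = 10.0031 m / 0.3048 = 32.82 ft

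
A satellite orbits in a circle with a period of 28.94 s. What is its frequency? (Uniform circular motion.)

f = 1/T = 1/28.94 = 0.0346 Hz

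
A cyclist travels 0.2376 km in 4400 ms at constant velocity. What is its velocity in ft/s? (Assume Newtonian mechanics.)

d = 0.2376 km × 1000.0 = 237.6 m
t = 4400 ms × 0.001 = 4.4 s
v = d / t = 237.6 / 4.4 = 54.0 m/s
v = 54.0 m/s / 0.3048 = 177.2 ft/s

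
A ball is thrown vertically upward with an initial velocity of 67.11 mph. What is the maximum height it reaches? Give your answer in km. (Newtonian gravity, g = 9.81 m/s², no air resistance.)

v₀ = 67.11 mph × 0.44704 = 30.0009 m/s
h_max = v₀² / (2g) = 30.0009² / (2 × 9.81) = 900.054 / 19.62 = 45.8743 m
h_max = 45.8743 m / 1000.0 = 0.04587 km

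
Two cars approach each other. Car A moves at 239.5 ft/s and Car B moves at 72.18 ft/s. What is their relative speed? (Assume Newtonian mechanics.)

v_rel = v_A + v_B = 239.5 + 72.18 = 311.68 ft/s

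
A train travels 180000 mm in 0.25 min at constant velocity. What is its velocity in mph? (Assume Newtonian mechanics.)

d = 180000 mm × 0.001 = 180.0 m
t = 0.25 min × 60.0 = 15.0 s
v = d / t = 180.0 / 15.0 = 12.0 m/s
v = 12.0 m/s / 0.44704 = 26.84 mph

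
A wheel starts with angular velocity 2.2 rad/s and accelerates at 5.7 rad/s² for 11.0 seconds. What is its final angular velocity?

ω = ω₀ + αt = 2.2 + 5.7 × 11.0 = 64.9 rad/s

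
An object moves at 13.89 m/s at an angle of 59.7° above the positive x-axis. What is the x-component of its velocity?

vₓ = v cos(θ) = 13.89 × cos(59.7°) = 7.01 m/s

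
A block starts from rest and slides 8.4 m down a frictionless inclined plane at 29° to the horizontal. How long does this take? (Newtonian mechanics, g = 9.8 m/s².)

a = g sin(θ) = 9.8 × sin(29°) = 4.7511 m/s²
t = √(2d/a) = √(2 × 8.4 / 4.7511) = 1.88 s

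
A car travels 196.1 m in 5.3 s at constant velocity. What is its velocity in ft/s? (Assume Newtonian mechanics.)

v = d / t = 196.1 / 5.3 = 37.0 m/s
v = 37.0 m/s / 0.3048 = 121.4 ft/s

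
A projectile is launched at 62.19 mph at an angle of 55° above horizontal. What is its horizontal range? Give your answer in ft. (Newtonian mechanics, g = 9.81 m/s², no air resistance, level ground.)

v₀ = 62.19 mph × 0.44704 = 27.8014 m/s
R = v₀² × sin(2θ) / g = 27.8014² × sin(2 × 55°) / 9.81 = 772.918 × 0.939693 / 9.81 = 74.0373 m
R = 74.0373 m / 0.3048 = 242.9 ft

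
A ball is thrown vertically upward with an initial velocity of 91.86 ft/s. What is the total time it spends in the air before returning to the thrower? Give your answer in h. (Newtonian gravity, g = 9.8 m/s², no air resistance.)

v₀ = 91.86 ft/s × 0.3048 = 27.9989 m/s
t_total = 2 × v₀ / g = 2 × 27.9989 / 9.8 = 5.71406 s
t_total = 5.71406 s / 3600.0 = 0.001587 h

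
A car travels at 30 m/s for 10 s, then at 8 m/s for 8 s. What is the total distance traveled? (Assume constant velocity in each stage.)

d₁ = v₁t₁ = 30 × 10 = 300 m
d₂ = v₂t₂ = 8 × 8 = 64 m
d_total = 300 + 64 = 364 m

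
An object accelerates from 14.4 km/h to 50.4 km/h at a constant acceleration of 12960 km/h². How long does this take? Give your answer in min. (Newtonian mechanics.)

v₀ = 14.4 km/h × 0.2777777777777778 = 4.0 m/s
v = 50.4 km/h × 0.2777777777777778 = 14.0 m/s
a = 12960 km/h² × 7.716049382716049e-05 = 1.0 m/s²
t = (v - v₀) / a = (14.0 - 4.0) / 1.0 = 10.0 s
t = 10.0 s / 60.0 = 0.1667 min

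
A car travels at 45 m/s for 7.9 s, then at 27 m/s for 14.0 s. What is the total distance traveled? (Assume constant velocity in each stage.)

d₁ = v₁t₁ = 45 × 7.9 = 355.5 m
d₂ = v₂t₂ = 27 × 14.0 = 378.0 m
d_total = 355.5 + 378.0 = 733.5 m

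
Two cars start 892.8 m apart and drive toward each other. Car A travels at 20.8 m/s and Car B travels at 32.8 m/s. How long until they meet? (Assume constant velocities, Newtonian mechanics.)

Combined speed: v_combined = 20.8 + 32.8 = 53.6 m/s
Time to meet: t = d/v_combined = 892.8/53.6 = 16.66 s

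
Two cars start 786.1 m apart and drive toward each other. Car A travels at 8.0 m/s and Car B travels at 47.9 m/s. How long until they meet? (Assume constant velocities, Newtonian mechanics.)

Combined speed: v_combined = 8.0 + 47.9 = 55.9 m/s
Time to meet: t = d/v_combined = 786.1/55.9 = 14.06 s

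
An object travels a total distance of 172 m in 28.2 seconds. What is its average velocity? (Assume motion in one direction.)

v_avg = Δd / Δt = 172 / 28.2 = 6.1 m/s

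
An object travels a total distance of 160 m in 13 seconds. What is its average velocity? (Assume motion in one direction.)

v_avg = Δd / Δt = 160 / 13 = 12.31 m/s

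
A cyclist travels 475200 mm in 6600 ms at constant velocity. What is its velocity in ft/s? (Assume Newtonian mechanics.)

d = 475200 mm × 0.001 = 475.2 m
t = 6600 ms × 0.001 = 6.6 s
v = d / t = 475.2 / 6.6 = 72.0 m/s
v = 72.0 m/s / 0.3048 = 236.2 ft/s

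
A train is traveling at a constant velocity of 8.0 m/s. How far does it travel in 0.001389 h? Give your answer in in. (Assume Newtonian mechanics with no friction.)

t = 0.001389 h × 3600.0 = 5.0004 s
d = v × t = 8.0 × 5.0004 = 40.0032 m
d = 40.0032 m / 0.0254 = 1575 in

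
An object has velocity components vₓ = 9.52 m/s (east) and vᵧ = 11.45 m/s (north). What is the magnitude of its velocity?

|v| = √(vₓ² + vᵧ²) = √(9.52² + 11.45²) = √(221.7329) = 14.89 m/s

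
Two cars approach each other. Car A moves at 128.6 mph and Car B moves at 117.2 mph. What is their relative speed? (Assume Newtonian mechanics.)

v_rel = v_A + v_B = 128.6 + 117.2 = 245.8 mph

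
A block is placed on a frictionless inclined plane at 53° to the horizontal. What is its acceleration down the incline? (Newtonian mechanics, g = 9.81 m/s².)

a = g sin(θ) = 9.81 × sin(53°) = 9.81 × 0.7986 = 7.83 m/s²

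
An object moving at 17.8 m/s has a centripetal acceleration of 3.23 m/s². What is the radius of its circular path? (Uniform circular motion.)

r = v²/a_c = 17.8²/3.23 = 98.09 m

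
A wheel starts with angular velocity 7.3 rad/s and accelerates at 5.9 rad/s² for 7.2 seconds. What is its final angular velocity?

ω = ω₀ + αt = 7.3 + 5.9 × 7.2 = 49.78 rad/s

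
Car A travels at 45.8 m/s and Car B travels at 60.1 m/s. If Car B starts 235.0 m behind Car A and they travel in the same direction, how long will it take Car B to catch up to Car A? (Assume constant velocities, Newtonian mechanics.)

Relative speed: v_rel = 60.1 - 45.8 = 14.3 m/s
Time to catch: t = d₀/v_rel = 235.0/14.3 = 16.43 s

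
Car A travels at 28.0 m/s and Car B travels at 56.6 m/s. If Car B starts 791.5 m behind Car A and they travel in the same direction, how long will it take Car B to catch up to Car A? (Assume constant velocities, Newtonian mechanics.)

Relative speed: v_rel = 56.6 - 28.0 = 28.6 m/s
Time to catch: t = d₀/v_rel = 791.5/28.6 = 27.67 s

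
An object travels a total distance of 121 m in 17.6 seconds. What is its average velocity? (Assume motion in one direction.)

v_avg = Δd / Δt = 121 / 17.6 = 6.87 m/s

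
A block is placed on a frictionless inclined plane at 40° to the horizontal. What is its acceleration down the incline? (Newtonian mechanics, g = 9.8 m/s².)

a = g sin(θ) = 9.8 × sin(40°) = 9.8 × 0.6428 = 6.3 m/s²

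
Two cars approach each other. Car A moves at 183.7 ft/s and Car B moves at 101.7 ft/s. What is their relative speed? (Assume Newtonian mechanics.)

v_rel = v_A + v_B = 183.7 + 101.7 = 285.4 ft/s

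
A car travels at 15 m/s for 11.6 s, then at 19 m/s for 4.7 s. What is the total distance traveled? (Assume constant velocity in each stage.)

d₁ = v₁t₁ = 15 × 11.6 = 174.0 m
d₂ = v₂t₂ = 19 × 4.7 = 89.3 m
d_total = 174.0 + 89.3 = 263.3 m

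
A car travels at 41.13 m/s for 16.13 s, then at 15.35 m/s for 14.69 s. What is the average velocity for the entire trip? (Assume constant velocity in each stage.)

d₁ = v₁t₁ = 41.13 × 16.13 = 663.4269 m
d₂ = v₂t₂ = 15.35 × 14.69 = 225.4915 m
d_total = 888.9184 m, t_total = 30.82 s
v_avg = d_total/t_total = 888.9184/30.82 = 28.84 m/s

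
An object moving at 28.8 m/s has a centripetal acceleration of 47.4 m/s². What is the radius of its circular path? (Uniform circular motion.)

r = v²/a_c = 28.8²/47.4 = 17.5 m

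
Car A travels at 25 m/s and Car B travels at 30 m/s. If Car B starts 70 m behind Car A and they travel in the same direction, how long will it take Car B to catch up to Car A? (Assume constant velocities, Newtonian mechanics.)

Relative speed: v_rel = 30 - 25 = 5 m/s
Time to catch: t = d₀/v_rel = 70/5 = 14.0 s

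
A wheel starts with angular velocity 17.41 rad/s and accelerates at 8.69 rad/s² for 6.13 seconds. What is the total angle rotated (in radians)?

θ = ω₀t + ½αt² = 17.41×6.13 + ½×8.69×6.13² = 269.99 rad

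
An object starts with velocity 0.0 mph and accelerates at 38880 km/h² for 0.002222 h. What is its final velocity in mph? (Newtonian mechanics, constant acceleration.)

v₀ = 0.0 mph × 0.44704 = 0.0 m/s
a = 38880 km/h² × 7.716049382716049e-05 = 3.0 m/s²
t = 0.002222 h × 3600.0 = 7.9992 s
v = v₀ + a × t = 0.0 + 3.0 × 7.9992 = 23.9976 m/s
v = 23.9976 m/s / 0.44704 = 53.68 mph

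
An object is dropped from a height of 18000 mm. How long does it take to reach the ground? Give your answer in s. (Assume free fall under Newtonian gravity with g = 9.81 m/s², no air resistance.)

h = 18000 mm × 0.001 = 18.0 m
t = √(2h/g) = √(2 × 18.0 / 9.81) = 1.916 s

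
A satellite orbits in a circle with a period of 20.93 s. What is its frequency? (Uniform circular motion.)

f = 1/T = 1/20.93 = 0.0478 Hz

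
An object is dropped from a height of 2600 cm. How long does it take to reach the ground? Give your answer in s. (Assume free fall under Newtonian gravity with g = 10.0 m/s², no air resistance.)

h = 2600 cm × 0.01 = 26.0 m
t = √(2h/g) = √(2 × 26.0 / 10.0) = 2.28 s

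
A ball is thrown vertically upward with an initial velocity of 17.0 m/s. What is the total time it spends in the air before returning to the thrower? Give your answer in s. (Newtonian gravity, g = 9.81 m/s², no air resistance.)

t_total = 2 × v₀ / g = 2 × 17.0 / 9.81 = 3.466 s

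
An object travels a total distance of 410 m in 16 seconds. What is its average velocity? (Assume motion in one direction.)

v_avg = Δd / Δt = 410 / 16 = 25.62 m/s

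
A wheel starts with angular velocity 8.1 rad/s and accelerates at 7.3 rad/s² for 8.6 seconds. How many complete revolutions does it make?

θ = ω₀t + ½αt² = 8.1×8.6 + ½×7.3×8.6² = 339.614 rad
Total revolutions = θ/(2π) = 339.614/(2π) = 54.05
Complete revolutions = ⌊54.05⌋ = 54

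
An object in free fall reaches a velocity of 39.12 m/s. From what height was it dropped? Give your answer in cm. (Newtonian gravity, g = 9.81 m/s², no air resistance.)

h = v² / (2g) = 39.12² / (2 × 9.81) = 78.0007 m
h = 78.0007 m / 0.01 = 7800 cm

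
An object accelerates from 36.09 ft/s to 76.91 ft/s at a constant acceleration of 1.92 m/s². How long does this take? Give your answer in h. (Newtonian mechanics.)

v₀ = 36.09 ft/s × 0.3048 = 11.0002 m/s
v = 76.91 ft/s × 0.3048 = 23.4422 m/s
t = (v - v₀) / a = (23.4422 - 11.0002) / 1.92 = 6.48021 s
t = 6.48021 s / 3600.0 = 0.0018 h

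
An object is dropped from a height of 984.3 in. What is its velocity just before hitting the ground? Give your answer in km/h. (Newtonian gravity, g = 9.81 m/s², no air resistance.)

h = 984.3 in × 0.0254 = 25.0012 m
v = √(2gh) = √(2 × 9.81 × 25.0012) = 22.1478 m/s
v = 22.1478 m/s / 0.2777777777777778 = 79.73 km/h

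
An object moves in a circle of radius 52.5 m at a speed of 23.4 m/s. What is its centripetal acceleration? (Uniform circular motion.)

a_c = v²/r = 23.4²/52.5 = 547.56/52.5 = 10.43 m/s²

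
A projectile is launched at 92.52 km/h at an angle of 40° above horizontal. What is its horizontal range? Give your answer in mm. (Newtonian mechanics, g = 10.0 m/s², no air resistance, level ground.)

v₀ = 92.52 km/h × 0.2777777777777778 = 25.7 m/s
R = v₀² × sin(2θ) / g = 25.7² × sin(2 × 40°) / 10.0 = 660.49 × 0.984808 / 10.0 = 65.0456 m
R = 65.0456 m / 0.001 = 65050 mm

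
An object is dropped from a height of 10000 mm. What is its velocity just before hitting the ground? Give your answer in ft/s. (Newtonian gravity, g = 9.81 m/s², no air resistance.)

h = 10000 mm × 0.001 = 10.0 m
v = √(2gh) = √(2 × 9.81 × 10.0) = 14.0071 m/s
v = 14.0071 m/s / 0.3048 = 45.96 ft/s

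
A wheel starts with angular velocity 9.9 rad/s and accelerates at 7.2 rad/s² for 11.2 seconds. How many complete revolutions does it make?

θ = ω₀t + ½αt² = 9.9×11.2 + ½×7.2×11.2² = 562.464 rad
Total revolutions = θ/(2π) = 562.464/(2π) = 89.52
Complete revolutions = ⌊89.52⌋ = 89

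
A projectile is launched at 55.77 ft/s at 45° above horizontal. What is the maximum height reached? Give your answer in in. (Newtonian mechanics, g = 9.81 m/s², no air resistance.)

v₀ = 55.77 ft/s × 0.3048 = 16.9987 m/s
H = v₀² × sin²(θ) / (2g) = 16.9987² × sin(45°)² / (2 × 9.81) = 288.956 × 0.5 / 19.62 = 7.36381 m
H = 7.36381 m / 0.0254 = 289.9 in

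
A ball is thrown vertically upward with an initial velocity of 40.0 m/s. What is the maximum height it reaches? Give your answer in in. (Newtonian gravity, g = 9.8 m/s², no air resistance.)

h_max = v₀² / (2g) = 40.0² / (2 × 9.8) = 1600.0 / 19.6 = 81.6327 m
h_max = 81.6327 m / 0.0254 = 3214 in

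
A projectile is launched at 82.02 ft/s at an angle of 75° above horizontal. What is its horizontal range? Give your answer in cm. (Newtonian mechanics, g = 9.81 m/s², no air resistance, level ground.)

v₀ = 82.02 ft/s × 0.3048 = 24.9997 m/s
R = v₀² × sin(2θ) / g = 24.9997² × sin(2 × 75°) / 9.81 = 624.985 × 0.5 / 9.81 = 31.8545 m
R = 31.8545 m / 0.01 = 3185 cm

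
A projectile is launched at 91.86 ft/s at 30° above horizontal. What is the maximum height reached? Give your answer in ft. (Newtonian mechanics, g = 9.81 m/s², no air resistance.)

v₀ = 91.86 ft/s × 0.3048 = 27.9989 m/s
H = v₀² × sin²(θ) / (2g) = 27.9989² × sin(30°)² / (2 × 9.81) = 783.938 × 0.25 / 19.62 = 9.98902 m
H = 9.98902 m / 0.3048 = 32.77 ft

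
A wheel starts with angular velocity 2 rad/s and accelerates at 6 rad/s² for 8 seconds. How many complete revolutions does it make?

θ = ω₀t + ½αt² = 2×8 + ½×6×8² = 208.0 rad
Total revolutions = θ/(2π) = 208.0/(2π) = 33.1
Complete revolutions = ⌊33.1⌋ = 33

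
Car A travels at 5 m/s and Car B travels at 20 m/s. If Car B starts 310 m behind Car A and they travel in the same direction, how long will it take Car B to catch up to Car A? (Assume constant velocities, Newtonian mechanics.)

Relative speed: v_rel = 20 - 5 = 15 m/s
Time to catch: t = d₀/v_rel = 310/15 = 20.67 s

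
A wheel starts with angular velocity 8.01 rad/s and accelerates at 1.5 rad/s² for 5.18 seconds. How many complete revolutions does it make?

θ = ω₀t + ½αt² = 8.01×5.18 + ½×1.5×5.18² = 61.6161 rad
Total revolutions = θ/(2π) = 61.6161/(2π) = 9.81
Complete revolutions = ⌊9.81⌋ = 9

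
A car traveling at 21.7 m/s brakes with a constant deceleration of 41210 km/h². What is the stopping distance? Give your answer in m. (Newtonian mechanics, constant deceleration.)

a = 41210 km/h² × 7.716049382716049e-05 = 3.17978 m/s²
d = v₀² / (2a) = 21.7² / (2 × 3.17978) = 470.89 / 6.35956 = 74.04 m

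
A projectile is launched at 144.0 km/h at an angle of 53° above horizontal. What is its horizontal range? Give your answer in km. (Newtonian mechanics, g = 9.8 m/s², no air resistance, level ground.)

v₀ = 144.0 km/h × 0.2777777777777778 = 40.0 m/s
R = v₀² × sin(2θ) / g = 40.0² × sin(2 × 53°) / 9.8 = 1600.0 × 0.961262 / 9.8 = 156.941 m
R = 156.941 m / 1000.0 = 0.1569 km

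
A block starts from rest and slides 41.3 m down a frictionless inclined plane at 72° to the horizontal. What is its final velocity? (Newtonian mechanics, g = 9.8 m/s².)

a = g sin(θ) = 9.8 × sin(72°) = 9.3204 m/s²
v = √(2ad) = √(2 × 9.3204 × 41.3) = 27.75 m/s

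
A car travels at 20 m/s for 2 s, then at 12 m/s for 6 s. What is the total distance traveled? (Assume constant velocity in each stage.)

d₁ = v₁t₁ = 20 × 2 = 40 m
d₂ = v₂t₂ = 12 × 6 = 72 m
d_total = 40 + 72 = 112 m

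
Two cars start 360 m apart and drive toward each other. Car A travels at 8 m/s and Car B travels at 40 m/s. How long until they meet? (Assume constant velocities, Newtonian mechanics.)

Combined speed: v_combined = 8 + 40 = 48 m/s
Time to meet: t = d/v_combined = 360/48 = 7.5 s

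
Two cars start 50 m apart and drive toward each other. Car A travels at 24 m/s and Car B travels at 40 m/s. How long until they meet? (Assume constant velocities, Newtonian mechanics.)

Combined speed: v_combined = 24 + 40 = 64 m/s
Time to meet: t = d/v_combined = 50/64 = 0.78 s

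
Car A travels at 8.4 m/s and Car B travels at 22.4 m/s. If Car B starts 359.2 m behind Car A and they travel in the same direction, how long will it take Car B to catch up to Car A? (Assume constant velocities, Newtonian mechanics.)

Relative speed: v_rel = 22.4 - 8.4 = 14.0 m/s
Time to catch: t = d₀/v_rel = 359.2/14.0 = 25.66 s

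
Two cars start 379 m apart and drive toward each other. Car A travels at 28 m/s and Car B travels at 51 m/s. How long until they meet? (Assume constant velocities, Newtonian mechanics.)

Combined speed: v_combined = 28 + 51 = 79 m/s
Time to meet: t = d/v_combined = 379/79 = 4.8 s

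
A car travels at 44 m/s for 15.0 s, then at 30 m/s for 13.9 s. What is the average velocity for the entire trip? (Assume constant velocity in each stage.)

d₁ = v₁t₁ = 44 × 15.0 = 660.0 m
d₂ = v₂t₂ = 30 × 13.9 = 417.0 m
d_total = 1077.0 m, t_total = 28.9 s
v_avg = d_total/t_total = 1077.0/28.9 = 37.27 m/s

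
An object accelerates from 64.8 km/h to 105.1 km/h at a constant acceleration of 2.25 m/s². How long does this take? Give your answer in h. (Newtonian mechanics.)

v₀ = 64.8 km/h × 0.2777777777777778 = 18.0 m/s
v = 105.1 km/h × 0.2777777777777778 = 29.1944 m/s
t = (v - v₀) / a = (29.1944 - 18.0) / 2.25 = 4.97529 s
t = 4.97529 s / 3600.0 = 0.001382 h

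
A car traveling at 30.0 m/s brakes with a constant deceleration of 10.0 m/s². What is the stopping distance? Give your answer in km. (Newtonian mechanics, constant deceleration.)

d = v₀² / (2a) = 30.0² / (2 × 10.0) = 900.0 / 20.0 = 45.0 m
d = 45.0 m / 1000.0 = 0.045 km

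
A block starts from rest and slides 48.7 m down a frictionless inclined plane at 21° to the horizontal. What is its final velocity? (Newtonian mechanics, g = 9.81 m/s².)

a = g sin(θ) = 9.81 × sin(21°) = 3.5156 m/s²
v = √(2ad) = √(2 × 3.5156 × 48.7) = 18.5 m/s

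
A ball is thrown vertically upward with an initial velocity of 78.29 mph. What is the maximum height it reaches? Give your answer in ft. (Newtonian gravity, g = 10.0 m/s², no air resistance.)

v₀ = 78.29 mph × 0.44704 = 34.9988 m/s
h_max = v₀² / (2g) = 34.9988² / (2 × 10.0) = 1224.92 / 20.0 = 61.246 m
h_max = 61.246 m / 0.3048 = 200.9 ft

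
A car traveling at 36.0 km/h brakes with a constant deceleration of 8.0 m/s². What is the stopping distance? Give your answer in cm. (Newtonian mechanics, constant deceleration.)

v₀ = 36.0 km/h × 0.2777777777777778 = 10.0 m/s
d = v₀² / (2a) = 10.0² / (2 × 8.0) = 100.0 / 16.0 = 6.25 m
d = 6.25 m / 0.01 = 625.0 cm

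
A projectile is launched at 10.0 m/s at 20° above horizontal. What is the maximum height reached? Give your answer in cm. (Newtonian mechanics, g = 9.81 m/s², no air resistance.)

H = v₀² × sin²(θ) / (2g) = 10.0² × sin(20°)² / (2 × 9.81) = 100.0 × 0.116978 / 19.62 = 0.596218 m
H = 0.596218 m / 0.01 = 59.62 cm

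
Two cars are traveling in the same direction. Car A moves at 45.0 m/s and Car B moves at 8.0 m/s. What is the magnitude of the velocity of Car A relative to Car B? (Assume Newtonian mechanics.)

v_rel = |v_A - v_B| = |45.0 - 8.0| = 37.0 m/s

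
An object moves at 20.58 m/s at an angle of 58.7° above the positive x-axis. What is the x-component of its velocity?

vₓ = v cos(θ) = 20.58 × cos(58.7°) = 10.69 m/s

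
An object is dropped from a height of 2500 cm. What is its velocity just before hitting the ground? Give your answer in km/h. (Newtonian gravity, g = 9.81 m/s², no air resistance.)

h = 2500 cm × 0.01 = 25.0 m
v = √(2gh) = √(2 × 9.81 × 25.0) = 22.1472 m/s
v = 22.1472 m/s / 0.2777777777777778 = 79.73 km/h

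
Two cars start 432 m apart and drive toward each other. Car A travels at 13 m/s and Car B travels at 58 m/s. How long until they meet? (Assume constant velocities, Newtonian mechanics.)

Combined speed: v_combined = 13 + 58 = 71 m/s
Time to meet: t = d/v_combined = 432/71 = 6.08 s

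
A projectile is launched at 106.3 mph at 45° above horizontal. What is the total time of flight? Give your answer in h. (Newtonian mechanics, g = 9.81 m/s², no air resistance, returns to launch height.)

v₀ = 106.3 mph × 0.44704 = 47.5204 m/s
T = 2 × v₀ × sin(θ) / g = 2 × 47.5204 × sin(45°) / 9.81 = 2 × 47.5204 × 0.707107 / 9.81 = 6.85056 s
T = 6.85056 s / 3600.0 = 0.001903 h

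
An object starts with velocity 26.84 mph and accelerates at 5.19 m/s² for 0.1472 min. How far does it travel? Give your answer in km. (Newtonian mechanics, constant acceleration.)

v₀ = 26.84 mph × 0.44704 = 11.9986 m/s
t = 0.1472 min × 60.0 = 8.832 s
d = v₀ × t + ½ × a × t² = 11.9986 × 8.832 + 0.5 × 5.19 × 8.832² = 308.393 m
d = 308.393 m / 1000.0 = 0.3084 km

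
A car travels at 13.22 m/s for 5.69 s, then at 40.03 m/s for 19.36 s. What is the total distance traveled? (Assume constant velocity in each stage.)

d₁ = v₁t₁ = 13.22 × 5.69 = 75.2218 m
d₂ = v₂t₂ = 40.03 × 19.36 = 774.9808 m
d_total = 75.2218 + 774.9808 = 850.2 m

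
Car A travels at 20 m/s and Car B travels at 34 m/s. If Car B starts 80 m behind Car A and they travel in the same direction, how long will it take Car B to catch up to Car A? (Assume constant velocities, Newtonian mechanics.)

Relative speed: v_rel = 34 - 20 = 14 m/s
Time to catch: t = d₀/v_rel = 80/14 = 5.71 s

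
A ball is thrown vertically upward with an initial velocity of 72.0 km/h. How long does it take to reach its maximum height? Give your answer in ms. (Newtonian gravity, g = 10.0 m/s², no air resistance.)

v₀ = 72.0 km/h × 0.2777777777777778 = 20.0 m/s
t_up = v₀ / g = 20.0 / 10.0 = 2.0 s
t_up = 2.0 s / 0.001 = 2000 ms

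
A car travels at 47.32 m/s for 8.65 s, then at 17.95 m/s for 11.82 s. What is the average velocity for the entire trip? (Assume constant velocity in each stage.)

d₁ = v₁t₁ = 47.32 × 8.65 = 409.318 m
d₂ = v₂t₂ = 17.95 × 11.82 = 212.169 m
d_total = 621.487 m, t_total = 20.47 s
v_avg = d_total/t_total = 621.487/20.47 = 30.36 m/s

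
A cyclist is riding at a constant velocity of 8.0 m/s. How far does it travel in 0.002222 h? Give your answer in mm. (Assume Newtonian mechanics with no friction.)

t = 0.002222 h × 3600.0 = 7.9992 s
d = v × t = 8.0 × 7.9992 = 63.9936 m
d = 63.9936 m / 0.001 = 63990 mm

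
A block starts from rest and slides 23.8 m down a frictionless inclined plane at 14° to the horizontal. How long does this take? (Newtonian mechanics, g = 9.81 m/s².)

a = g sin(θ) = 9.81 × sin(14°) = 2.3733 m/s²
t = √(2d/a) = √(2 × 23.8 / 2.3733) = 4.48 s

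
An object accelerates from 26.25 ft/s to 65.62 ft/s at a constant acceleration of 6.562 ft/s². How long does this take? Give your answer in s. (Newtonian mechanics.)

v₀ = 26.25 ft/s × 0.3048 = 8.001 m/s
v = 65.62 ft/s × 0.3048 = 20.001 m/s
a = 6.562 ft/s² × 0.3048 = 2.0001 m/s²
t = (v - v₀) / a = (20.001 - 8.001) / 2.0001 = 6.0 s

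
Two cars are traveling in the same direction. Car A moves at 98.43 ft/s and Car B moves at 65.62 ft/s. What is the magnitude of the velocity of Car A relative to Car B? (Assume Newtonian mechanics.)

v_rel = |v_A - v_B| = |98.43 - 65.62| = 32.81 ft/s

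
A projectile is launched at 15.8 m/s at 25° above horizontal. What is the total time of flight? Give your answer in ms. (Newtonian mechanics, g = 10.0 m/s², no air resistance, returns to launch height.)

T = 2 × v₀ × sin(θ) / g = 2 × 15.8 × sin(25°) / 10.0 = 2 × 15.8 × 0.422618 / 10.0 = 1.33547 s
T = 1.33547 s / 0.001 = 1335 ms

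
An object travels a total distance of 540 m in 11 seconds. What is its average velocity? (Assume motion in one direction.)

v_avg = Δd / Δt = 540 / 11 = 49.09 m/s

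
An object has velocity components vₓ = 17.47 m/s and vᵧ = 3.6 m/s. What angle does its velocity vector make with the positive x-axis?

θ = arctan(vᵧ/vₓ) = arctan(3.6/17.47) = 11.64°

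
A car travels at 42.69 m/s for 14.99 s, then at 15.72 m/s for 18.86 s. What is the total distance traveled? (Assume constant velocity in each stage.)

d₁ = v₁t₁ = 42.69 × 14.99 = 639.9231 m
d₂ = v₂t₂ = 15.72 × 18.86 = 296.4792 m
d_total = 639.9231 + 296.4792 = 936.4 m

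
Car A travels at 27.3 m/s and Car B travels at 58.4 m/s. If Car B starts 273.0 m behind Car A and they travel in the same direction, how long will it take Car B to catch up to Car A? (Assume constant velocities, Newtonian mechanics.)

Relative speed: v_rel = 58.4 - 27.3 = 31.1 m/s
Time to catch: t = d₀/v_rel = 273.0/31.1 = 8.78 s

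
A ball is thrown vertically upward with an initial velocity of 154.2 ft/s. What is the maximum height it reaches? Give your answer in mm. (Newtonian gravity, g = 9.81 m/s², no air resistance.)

v₀ = 154.2 ft/s × 0.3048 = 47.0002 m/s
h_max = v₀² / (2g) = 47.0002² / (2 × 9.81) = 2209.02 / 19.62 = 112.59 m
h_max = 112.59 m / 0.001 = 112600 mm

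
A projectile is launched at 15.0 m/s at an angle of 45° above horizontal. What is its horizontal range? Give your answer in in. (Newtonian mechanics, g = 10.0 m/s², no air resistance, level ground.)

R = v₀² × sin(2θ) / g = 15.0² × sin(2 × 45°) / 10.0 = 225.0 × 1.0 / 10.0 = 22.5 m
R = 22.5 m / 0.0254 = 885.8 in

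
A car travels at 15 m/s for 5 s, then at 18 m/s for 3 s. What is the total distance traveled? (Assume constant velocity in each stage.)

d₁ = v₁t₁ = 15 × 5 = 75 m
d₂ = v₂t₂ = 18 × 3 = 54 m
d_total = 75 + 54 = 129 m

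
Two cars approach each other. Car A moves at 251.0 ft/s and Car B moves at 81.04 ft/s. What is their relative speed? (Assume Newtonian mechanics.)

v_rel = v_A + v_B = 251.0 + 81.04 = 332.04 ft/s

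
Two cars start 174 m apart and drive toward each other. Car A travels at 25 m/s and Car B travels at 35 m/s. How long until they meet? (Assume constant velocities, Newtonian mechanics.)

Combined speed: v_combined = 25 + 35 = 60 m/s
Time to meet: t = d/v_combined = 174/60 = 2.9 s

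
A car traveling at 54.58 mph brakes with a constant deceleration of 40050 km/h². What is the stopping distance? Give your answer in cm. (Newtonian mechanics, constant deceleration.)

v₀ = 54.58 mph × 0.44704 = 24.3994 m/s
a = 40050 km/h² × 7.716049382716049e-05 = 3.09028 m/s²
d = v₀² / (2a) = 24.3994² / (2 × 3.09028) = 595.331 / 6.18056 = 96.3231 m
d = 96.3231 m / 0.01 = 9632 cm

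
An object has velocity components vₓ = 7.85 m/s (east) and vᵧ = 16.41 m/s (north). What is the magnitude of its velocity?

|v| = √(vₓ² + vᵧ²) = √(7.85² + 16.41²) = √(330.9106) = 18.19 m/s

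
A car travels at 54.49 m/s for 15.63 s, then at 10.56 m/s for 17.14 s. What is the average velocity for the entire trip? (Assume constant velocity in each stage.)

d₁ = v₁t₁ = 54.49 × 15.63 = 851.6787 m
d₂ = v₂t₂ = 10.56 × 17.14 = 180.9984 m
d_total = 1032.6771 m, t_total = 32.77 s
v_avg = d_total/t_total = 1032.6771/32.77 = 31.51 m/s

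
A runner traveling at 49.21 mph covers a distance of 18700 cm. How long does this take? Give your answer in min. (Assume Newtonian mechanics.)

d = 18700 cm × 0.01 = 187.0 m
v = 49.21 mph × 0.44704 = 21.9988 m/s
t = d / v = 187.0 / 21.9988 = 8.50046 s
t = 8.50046 s / 60.0 = 0.1417 min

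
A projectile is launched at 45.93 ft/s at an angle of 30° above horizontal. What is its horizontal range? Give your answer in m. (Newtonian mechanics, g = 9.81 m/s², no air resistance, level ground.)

v₀ = 45.93 ft/s × 0.3048 = 13.9995 m/s
R = v₀² × sin(2θ) / g = 13.9995² × sin(2 × 30°) / 9.81 = 195.986 × 0.866025 / 9.81 = 17.3 m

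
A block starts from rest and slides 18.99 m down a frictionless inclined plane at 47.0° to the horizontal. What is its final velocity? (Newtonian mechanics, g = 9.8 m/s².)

a = g sin(θ) = 9.8 × sin(47.0°) = 7.1673 m/s²
v = √(2ad) = √(2 × 7.1673 × 18.99) = 16.5 m/s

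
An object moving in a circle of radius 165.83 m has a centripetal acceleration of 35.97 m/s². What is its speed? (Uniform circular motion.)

v = √(a_c × r) = √(35.97 × 165.83) = 77.23 m/s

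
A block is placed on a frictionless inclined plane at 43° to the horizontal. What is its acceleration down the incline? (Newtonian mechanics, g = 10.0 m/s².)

a = g sin(θ) = 10.0 × sin(43°) = 10.0 × 0.682 = 6.82 m/s²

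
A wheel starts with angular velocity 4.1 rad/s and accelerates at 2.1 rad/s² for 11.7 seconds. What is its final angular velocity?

ω = ω₀ + αt = 4.1 + 2.1 × 11.7 = 28.67 rad/s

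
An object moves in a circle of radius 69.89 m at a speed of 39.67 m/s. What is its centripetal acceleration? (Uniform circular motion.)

a_c = v²/r = 39.67²/69.89 = 1573.7089/69.89 = 22.52 m/s²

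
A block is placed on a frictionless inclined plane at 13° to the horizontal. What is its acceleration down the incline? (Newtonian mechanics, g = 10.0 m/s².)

a = g sin(θ) = 10.0 × sin(13°) = 10.0 × 0.225 = 2.25 m/s²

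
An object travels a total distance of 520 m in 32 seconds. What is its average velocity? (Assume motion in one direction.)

v_avg = Δd / Δt = 520 / 32 = 16.25 m/s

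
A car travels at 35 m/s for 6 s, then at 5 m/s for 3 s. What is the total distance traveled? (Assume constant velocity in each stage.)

d₁ = v₁t₁ = 35 × 6 = 210 m
d₂ = v₂t₂ = 5 × 3 = 15 m
d_total = 210 + 15 = 225 m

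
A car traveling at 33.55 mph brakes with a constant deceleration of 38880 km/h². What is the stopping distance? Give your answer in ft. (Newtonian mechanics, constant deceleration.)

v₀ = 33.55 mph × 0.44704 = 14.9982 m/s
a = 38880 km/h² × 7.716049382716049e-05 = 3.0 m/s²
d = v₀² / (2a) = 14.9982² / (2 × 3.0) = 224.946 / 6.0 = 37.491 m
d = 37.491 m / 0.3048 = 123.0 ft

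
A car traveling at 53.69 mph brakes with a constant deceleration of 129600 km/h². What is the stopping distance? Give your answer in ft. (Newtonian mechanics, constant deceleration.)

v₀ = 53.69 mph × 0.44704 = 24.0016 m/s
a = 129600 km/h² × 7.716049382716049e-05 = 10.0 m/s²
d = v₀² / (2a) = 24.0016² / (2 × 10.0) = 576.077 / 20.0 = 28.8039 m
d = 28.8039 m / 0.3048 = 94.5 ft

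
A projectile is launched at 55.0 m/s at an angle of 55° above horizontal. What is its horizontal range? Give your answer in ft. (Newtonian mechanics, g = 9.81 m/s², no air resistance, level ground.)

R = v₀² × sin(2θ) / g = 55.0² × sin(2 × 55°) / 9.81 = 3025.0 × 0.939693 / 9.81 = 289.763 m
R = 289.763 m / 0.3048 = 950.7 ft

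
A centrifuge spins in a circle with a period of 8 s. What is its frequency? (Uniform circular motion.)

f = 1/T = 1/8 = 0.125 Hz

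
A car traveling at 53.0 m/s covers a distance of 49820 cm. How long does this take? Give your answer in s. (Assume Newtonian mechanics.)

d = 49820 cm × 0.01 = 498.2 m
t = d / v = 498.2 / 53.0 = 9.4 s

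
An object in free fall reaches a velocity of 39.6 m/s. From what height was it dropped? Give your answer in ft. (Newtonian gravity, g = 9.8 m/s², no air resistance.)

h = v² / (2g) = 39.6² / (2 × 9.8) = 80.0082 m
h = 80.0082 m / 0.3048 = 262.5 ft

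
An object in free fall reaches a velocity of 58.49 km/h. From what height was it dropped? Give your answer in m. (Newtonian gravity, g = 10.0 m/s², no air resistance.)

v = 58.49 km/h × 0.2777777777777778 = 16.2472 m/s
h = v² / (2g) = 16.2472² / (2 × 10.0) = 13.2 m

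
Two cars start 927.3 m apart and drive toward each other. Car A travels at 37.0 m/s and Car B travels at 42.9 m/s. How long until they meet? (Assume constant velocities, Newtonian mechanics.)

Combined speed: v_combined = 37.0 + 42.9 = 79.9 m/s
Time to meet: t = d/v_combined = 927.3/79.9 = 11.61 s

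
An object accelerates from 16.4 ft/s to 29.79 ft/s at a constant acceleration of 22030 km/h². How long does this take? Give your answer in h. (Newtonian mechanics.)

v₀ = 16.4 ft/s × 0.3048 = 4.99872 m/s
v = 29.79 ft/s × 0.3048 = 9.07999 m/s
a = 22030 km/h² × 7.716049382716049e-05 = 1.69985 m/s²
t = (v - v₀) / a = (9.07999 - 4.99872) / 1.69985 = 2.40096 s
t = 2.40096 s / 3600.0 = 0.0006669 h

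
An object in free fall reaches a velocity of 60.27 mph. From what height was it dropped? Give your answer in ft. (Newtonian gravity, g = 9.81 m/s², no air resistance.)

v = 60.27 mph × 0.44704 = 26.9431 m/s
h = v² / (2g) = 26.9431² / (2 × 9.81) = 36.9995 m
h = 36.9995 m / 0.3048 = 121.4 ft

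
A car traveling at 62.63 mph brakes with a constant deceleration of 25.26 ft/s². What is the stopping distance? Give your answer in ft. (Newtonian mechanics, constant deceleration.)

v₀ = 62.63 mph × 0.44704 = 27.9981 m/s
a = 25.26 ft/s² × 0.3048 = 7.69925 m/s²
d = v₀² / (2a) = 27.9981² / (2 × 7.69925) = 783.894 / 15.3985 = 50.9072 m
d = 50.9072 m / 0.3048 = 167.0 ft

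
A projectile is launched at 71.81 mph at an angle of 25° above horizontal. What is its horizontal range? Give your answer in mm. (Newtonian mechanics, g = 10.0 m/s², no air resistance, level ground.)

v₀ = 71.81 mph × 0.44704 = 32.1019 m/s
R = v₀² × sin(2θ) / g = 32.1019² × sin(2 × 25°) / 10.0 = 1030.53 × 0.766044 / 10.0 = 78.9431 m
R = 78.9431 m / 0.001 = 78940 mm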